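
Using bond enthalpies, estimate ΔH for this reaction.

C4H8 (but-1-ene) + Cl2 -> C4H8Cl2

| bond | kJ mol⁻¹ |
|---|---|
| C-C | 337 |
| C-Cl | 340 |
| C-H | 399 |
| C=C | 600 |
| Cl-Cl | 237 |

ΔH ≈ −180 kJ

Bonds broken (reactants):
  C-C: 2 × 337 = 674
  C-H: 8 × 399 = 3192
  C=C: 1 × 600 = 600
  Cl-Cl: 1 × 237 = 237
  Σ(broken) = 4703 kJ
Bonds formed (products):
  C-C: 3 × 337 = 1011
  C-Cl: 2 × 340 = 680
  C-H: 8 × 399 = 3192
  Σ(formed) = 4883 kJ
ΔH = Σ(broken) − Σ(formed) = 4703 − 4883 = −180 kJ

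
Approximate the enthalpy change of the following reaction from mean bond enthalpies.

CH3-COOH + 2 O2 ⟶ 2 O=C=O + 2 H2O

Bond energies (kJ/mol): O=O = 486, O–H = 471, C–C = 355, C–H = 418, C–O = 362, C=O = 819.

ΔH ≈ −927 kJ

Bonds broken (reactants):
  C–C: 1 × 355 = 355
  C–H: 3 × 418 = 1254
  C–O: 1 × 362 = 362
  C=O: 1 × 819 = 819
  O–H: 1 × 471 = 471
  O=O: 2 × 486 = 972
  Σ(broken) = 4233 kJ
Bonds formed (products):
  C=O: 4 × 819 = 3276
  O–H: 4 × 471 = 1884
  Σ(formed) = 5160 kJ
ΔH = Σ(broken) − Σ(formed) = 4233 − 5160 = −927 kJ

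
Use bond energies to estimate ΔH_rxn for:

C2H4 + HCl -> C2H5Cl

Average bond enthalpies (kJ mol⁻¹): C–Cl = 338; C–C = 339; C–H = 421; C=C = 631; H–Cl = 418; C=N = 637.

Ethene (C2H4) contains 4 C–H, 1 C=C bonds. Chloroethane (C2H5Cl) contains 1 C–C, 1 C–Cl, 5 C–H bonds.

Bonds broken (reactants):
  C–H: 4 × 421 = 1684
  C=C: 1 × 631 = 631
  H–Cl: 1 × 418 = 418
  Σ(broken) = 2733 kJ
Bonds formed (products):
  C–C: 1 × 339 = 339
  C–Cl: 1 × 338 = 338
  C–H: 5 × 421 = 2105
  Σ(formed) = 2782 kJ
ΔH = Σ(broken) − Σ(formed) = 2733 − 2782 = −49 kJ

ΔH ≈ −49 kJ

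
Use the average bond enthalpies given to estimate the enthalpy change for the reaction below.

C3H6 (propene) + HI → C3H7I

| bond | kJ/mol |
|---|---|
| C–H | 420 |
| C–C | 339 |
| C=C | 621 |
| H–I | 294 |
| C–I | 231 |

Bonds broken (reactants):
  C–C: 1 × 339 = 339
  C–H: 6 × 420 = 2520
  C=C: 1 × 621 = 621
  H–I: 1 × 294 = 294
  Σ(broken) = 3774 kJ
Bonds formed (products):
  C–C: 2 × 339 = 678
  C–H: 7 × 420 = 2940
  C–I: 1 × 231 = 231
  Σ(formed) = 3849 kJ
ΔH = Σ(broken) − Σ(formed) = 3774 − 3849 = −75 kJ

ΔH ≈ −75 kJ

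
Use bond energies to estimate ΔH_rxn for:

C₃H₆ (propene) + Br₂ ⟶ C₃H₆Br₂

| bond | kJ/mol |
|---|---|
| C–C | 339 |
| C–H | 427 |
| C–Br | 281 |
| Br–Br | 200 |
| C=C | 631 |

ΔH ≈ −70 kJ

Bonds broken (reactants):
  Br–Br: 1 × 200 = 200
  C–C: 1 × 339 = 339
  C–H: 6 × 427 = 2562
  C=C: 1 × 631 = 631
  Σ(broken) = 3732 kJ
Bonds formed (products):
  C–Br: 2 × 281 = 562
  C–C: 2 × 339 = 678
  C–H: 6 × 427 = 2562
  Σ(formed) = 3802 kJ
ΔH = Σ(broken) − Σ(formed) = 3732 − 3802 = −70 kJ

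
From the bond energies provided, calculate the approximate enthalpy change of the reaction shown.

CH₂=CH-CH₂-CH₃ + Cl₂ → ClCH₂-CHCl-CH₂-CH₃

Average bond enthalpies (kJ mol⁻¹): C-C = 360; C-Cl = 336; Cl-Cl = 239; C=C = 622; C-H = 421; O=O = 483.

Bonds broken (reactants):
  C-C: 2 × 360 = 720
  C-H: 8 × 421 = 3368
  C=C: 1 × 622 = 622
  Cl-Cl: 1 × 239 = 239
  Σ(broken) = 4949 kJ
Bonds formed (products):
  C-C: 3 × 360 = 1080
  C-Cl: 2 × 336 = 672
  C-H: 8 × 421 = 3368
  Σ(formed) = 5120 kJ
ΔH = Σ(broken) − Σ(formed) = 4949 − 5120 = −171 kJ

ΔH ≈ −171 kJ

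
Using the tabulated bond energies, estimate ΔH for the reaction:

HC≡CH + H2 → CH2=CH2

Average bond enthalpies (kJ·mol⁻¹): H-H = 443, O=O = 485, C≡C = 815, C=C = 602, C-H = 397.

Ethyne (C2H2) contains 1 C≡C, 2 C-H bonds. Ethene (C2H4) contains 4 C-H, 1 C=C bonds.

Bonds broken (reactants):
  C≡C: 1 × 815 = 815
  C-H: 2 × 397 = 794
  H-H: 1 × 443 = 443
  Σ(broken) = 2052 kJ
Bonds formed (products):
  C-H: 4 × 397 = 1588
  C=C: 1 × 602 = 602
  Σ(formed) = 2190 kJ
ΔH = Σ(broken) − Σ(formed) = 2052 − 2190 = −138 kJ

ΔH ≈ −138 kJ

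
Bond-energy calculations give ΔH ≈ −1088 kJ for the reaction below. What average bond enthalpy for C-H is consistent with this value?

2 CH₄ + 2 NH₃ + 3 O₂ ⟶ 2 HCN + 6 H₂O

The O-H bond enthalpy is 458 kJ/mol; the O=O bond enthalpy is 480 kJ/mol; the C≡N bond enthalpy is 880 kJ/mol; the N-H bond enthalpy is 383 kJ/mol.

Let D be the C-H bond energy.
Σ(broken) = 8×D + 6×383 + 3×480 = 3738 + 8D
Σ(formed) = 2×880 + 2×D + 12×458 = 7256 + 2D
ΔH = Σ(broken) − Σ(formed) = (3738 + 8D) − (7256 + 2D) = −3518 + 6D
Setting this equal to −1088 kJ gives 6D = 2430, so D = 405 kJ/mol.

D(C-H) ≈ 405 kJ/mol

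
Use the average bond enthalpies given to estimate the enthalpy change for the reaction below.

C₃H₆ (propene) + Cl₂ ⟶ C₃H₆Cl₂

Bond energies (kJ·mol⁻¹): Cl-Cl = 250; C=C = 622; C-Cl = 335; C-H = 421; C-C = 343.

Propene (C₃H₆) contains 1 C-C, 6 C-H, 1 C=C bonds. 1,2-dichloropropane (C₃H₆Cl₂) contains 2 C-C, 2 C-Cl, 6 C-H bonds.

ΔH ≈ −141 kJ

Bonds broken (reactants):
  C-C: 1 × 343 = 343
  C-H: 6 × 421 = 2526
  C=C: 1 × 622 = 622
  Cl-Cl: 1 × 250 = 250
  Σ(broken) = 3741 kJ
Bonds formed (products):
  C-C: 2 × 343 = 686
  C-Cl: 2 × 335 = 670
  C-H: 6 × 421 = 2526
  Σ(formed) = 3882 kJ
ΔH = Σ(broken) − Σ(formed) = 3741 − 3882 = −141 kJ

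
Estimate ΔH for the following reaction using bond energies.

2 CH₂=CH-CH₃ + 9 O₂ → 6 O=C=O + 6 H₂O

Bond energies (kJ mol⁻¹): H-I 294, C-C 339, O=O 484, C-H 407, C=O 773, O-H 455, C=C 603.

ΔH ≈ −3612 kJ

Bonds broken (reactants):
  C-C: 2 × 339 = 678
  C-H: 12 × 407 = 4884
  C=C: 2 × 603 = 1206
  O=O: 9 × 484 = 4356
  Σ(broken) = 11124 kJ
Bonds formed (products):
  C=O: 12 × 773 = 9276
  O-H: 12 × 455 = 5460
  Σ(formed) = 14736 kJ
ΔH = Σ(broken) − Σ(formed) = 11124 − 14736 = −3612 kJ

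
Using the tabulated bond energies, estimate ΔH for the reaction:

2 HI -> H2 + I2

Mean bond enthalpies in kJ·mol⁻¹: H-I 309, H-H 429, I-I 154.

ΔH ≈ +35 kJ

Bonds broken (reactants):
  H-I: 2 × 309 = 618
  Σ(broken) = 618 kJ
Bonds formed (products):
  H-H: 1 × 429 = 429
  I-I: 1 × 154 = 154
  Σ(formed) = 583 kJ
ΔH = Σ(broken) − Σ(formed) = 618 − 583 = +35 kJ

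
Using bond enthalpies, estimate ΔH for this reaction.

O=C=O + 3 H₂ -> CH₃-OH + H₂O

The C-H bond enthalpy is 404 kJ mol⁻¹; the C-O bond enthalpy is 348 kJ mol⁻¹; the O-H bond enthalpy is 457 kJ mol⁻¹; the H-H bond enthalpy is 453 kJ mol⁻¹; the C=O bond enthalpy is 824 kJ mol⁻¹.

Bonds broken (reactants):
  C=O: 2 × 824 = 1648
  H-H: 3 × 453 = 1359
  Σ(broken) = 3007 kJ
Bonds formed (products):
  C-H: 3 × 404 = 1212
  C-O: 1 × 348 = 348
  O-H: 3 × 457 = 1371
  Σ(formed) = 2931 kJ
ΔH = Σ(broken) − Σ(formed) = 3007 − 2931 = +76 kJ

ΔH ≈ +76 kJ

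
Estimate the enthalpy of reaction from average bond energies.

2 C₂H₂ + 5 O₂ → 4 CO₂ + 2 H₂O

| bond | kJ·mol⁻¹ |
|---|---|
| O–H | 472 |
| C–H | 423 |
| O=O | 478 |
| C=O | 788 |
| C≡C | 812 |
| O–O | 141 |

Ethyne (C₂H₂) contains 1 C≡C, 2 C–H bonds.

Bonds broken (reactants):
  C≡C: 2 × 812 = 1624
  C–H: 4 × 423 = 1692
  O=O: 5 × 478 = 2390
  Σ(broken) = 5706 kJ
Bonds formed (products):
  C=O: 8 × 788 = 6304
  O–H: 4 × 472 = 1888
  Σ(formed) = 8192 kJ
ΔH = Σ(broken) − Σ(formed) = 5706 − 8192 = −2486 kJ

ΔH ≈ −2486 kJ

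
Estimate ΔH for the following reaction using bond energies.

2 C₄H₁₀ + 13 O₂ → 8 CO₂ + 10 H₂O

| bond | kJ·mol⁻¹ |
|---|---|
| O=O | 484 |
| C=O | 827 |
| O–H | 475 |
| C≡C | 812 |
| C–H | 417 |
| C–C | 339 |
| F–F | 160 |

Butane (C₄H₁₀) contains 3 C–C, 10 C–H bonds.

Bonds broken (reactants):
  C–C: 6 × 339 = 2034
  C–H: 20 × 417 = 8340
  O=O: 13 × 484 = 6292
  Σ(broken) = 16666 kJ
Bonds formed (products):
  C=O: 16 × 827 = 13232
  O–H: 20 × 475 = 9500
  Σ(formed) = 22732 kJ
ΔH = Σ(broken) − Σ(formed) = 16666 − 22732 = −6066 kJ

ΔH ≈ −6066 kJ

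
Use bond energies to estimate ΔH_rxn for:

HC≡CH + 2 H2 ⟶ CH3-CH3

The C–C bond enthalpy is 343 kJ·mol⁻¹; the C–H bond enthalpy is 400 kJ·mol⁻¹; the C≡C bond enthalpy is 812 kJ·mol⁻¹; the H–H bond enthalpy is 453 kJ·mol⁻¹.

ΔH ≈ −225 kJ

Bonds broken (reactants):
  C≡C: 1 × 812 = 812
  C–H: 2 × 400 = 800
  H–H: 2 × 453 = 906
  Σ(broken) = 2518 kJ
Bonds formed (products):
  C–C: 1 × 343 = 343
  C–H: 6 × 400 = 2400
  Σ(formed) = 2743 kJ
ΔH = Σ(broken) − Σ(formed) = 2518 − 2743 = −225 kJ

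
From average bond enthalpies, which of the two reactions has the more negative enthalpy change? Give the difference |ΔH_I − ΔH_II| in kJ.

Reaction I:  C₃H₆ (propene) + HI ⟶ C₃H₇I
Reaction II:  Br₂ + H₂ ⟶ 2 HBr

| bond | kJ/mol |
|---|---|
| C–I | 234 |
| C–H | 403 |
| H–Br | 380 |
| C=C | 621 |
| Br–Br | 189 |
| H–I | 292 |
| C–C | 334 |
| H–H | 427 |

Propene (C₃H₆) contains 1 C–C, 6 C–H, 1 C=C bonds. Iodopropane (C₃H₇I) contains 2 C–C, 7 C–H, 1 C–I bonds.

Reaction I:
  Bonds broken (reactants):
    C–C: 1 × 334 = 334
    C–H: 6 × 403 = 2418
    C=C: 1 × 621 = 621
    H–I: 1 × 292 = 292
    Σ(broken) = 3665 kJ
  Bonds formed (products):
    C–C: 2 × 334 = 668
    C–H: 7 × 403 = 2821
    C–I: 1 × 234 = 234
    Σ(formed) = 3723 kJ
  ΔH_I = 3665 − 3723 = −58 kJ
Reaction II:
  Bonds broken (reactants):
    Br–Br: 1 × 189 = 189
    H–H: 1 × 427 = 427
    Σ(broken) = 616 kJ
  Bonds formed (products):
    H–Br: 2 × 380 = 760
    Σ(formed) = 760 kJ
  ΔH_II = 616 − 760 = −144 kJ
ΔH_I − ΔH_II = +86 kJ, so reaction II has the more negative ΔH; |ΔH_I − ΔH_II| = 86 kJ.

Reaction II, by 86 kJ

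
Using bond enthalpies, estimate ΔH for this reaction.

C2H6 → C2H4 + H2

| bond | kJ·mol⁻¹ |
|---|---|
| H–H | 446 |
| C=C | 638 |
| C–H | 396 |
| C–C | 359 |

Bonds broken (reactants):
  C–C: 1 × 359 = 359
  C–H: 6 × 396 = 2376
  Σ(broken) = 2735 kJ
Bonds formed (products):
  C–H: 4 × 396 = 1584
  C=C: 1 × 638 = 638
  H–H: 1 × 446 = 446
  Σ(formed) = 2668 kJ
ΔH = Σ(broken) − Σ(formed) = 2735 − 2668 = +67 kJ

ΔH ≈ +67 kJ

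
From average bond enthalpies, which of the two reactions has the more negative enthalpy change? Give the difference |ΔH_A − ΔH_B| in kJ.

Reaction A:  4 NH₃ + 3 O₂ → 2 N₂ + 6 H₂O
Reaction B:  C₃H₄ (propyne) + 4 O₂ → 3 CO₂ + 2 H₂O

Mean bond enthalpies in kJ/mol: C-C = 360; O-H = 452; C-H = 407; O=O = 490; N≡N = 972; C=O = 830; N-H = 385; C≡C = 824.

Reaction A:
  Bonds broken (reactants):
    N-H: 12 × 385 = 4620
    O=O: 3 × 490 = 1470
    Σ(broken) = 6090 kJ
  Bonds formed (products):
    N≡N: 2 × 972 = 1944
    O-H: 12 × 452 = 5424
    Σ(formed) = 7368 kJ
  ΔH_A = 6090 − 7368 = −1278 kJ
Reaction B:
  Bonds broken (reactants):
    C≡C: 1 × 824 = 824
    C-C: 1 × 360 = 360
    C-H: 4 × 407 = 1628
    O=O: 4 × 490 = 1960
    Σ(broken) = 4772 kJ
  Bonds formed (products):
    C=O: 6 × 830 = 4980
    O-H: 4 × 452 = 1808
    Σ(formed) = 6788 kJ
  ΔH_B = 4772 − 6788 = −2016 kJ
ΔH_A − ΔH_B = +738 kJ, so reaction B has the more negative ΔH; |ΔH_A − ΔH_B| = 738 kJ.

Reaction B, by 738 kJ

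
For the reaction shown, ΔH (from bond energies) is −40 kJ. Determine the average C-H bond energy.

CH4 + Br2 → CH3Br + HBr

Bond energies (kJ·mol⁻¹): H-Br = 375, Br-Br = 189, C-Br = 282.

D(C-H) ≈ 428 kJ/mol

Let D be the C-H bond energy.
Σ(broken) = 1×189 + 4×D = 189 + 4D
Σ(formed) = 1×282 + 3×D + 1×375 = 657 + 3D
ΔH = Σ(broken) − Σ(formed) = (189 + 4D) − (657 + 3D) = −468 + D
Setting this equal to −40 kJ gives D = 428 kJ/mol.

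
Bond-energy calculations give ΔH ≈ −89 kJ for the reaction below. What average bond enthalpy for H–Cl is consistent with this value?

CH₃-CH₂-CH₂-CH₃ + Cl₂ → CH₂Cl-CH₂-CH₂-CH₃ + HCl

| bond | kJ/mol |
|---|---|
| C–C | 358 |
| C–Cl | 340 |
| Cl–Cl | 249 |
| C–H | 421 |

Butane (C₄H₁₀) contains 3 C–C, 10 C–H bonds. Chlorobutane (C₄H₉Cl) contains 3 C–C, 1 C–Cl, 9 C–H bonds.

Let D be the H–Cl bond energy.
Σ(broken) = 3×358 + 10×421 + 1×249 = 5533
Σ(formed) = 3×358 + 1×340 + 9×421 + 1×D = 5203 + D
ΔH = Σ(broken) − Σ(formed) = (5533) − (5203 + D) = +330 − D
Setting this equal to −89 kJ gives D = 419 kJ/mol.

D(H–Cl) ≈ 419 kJ/mol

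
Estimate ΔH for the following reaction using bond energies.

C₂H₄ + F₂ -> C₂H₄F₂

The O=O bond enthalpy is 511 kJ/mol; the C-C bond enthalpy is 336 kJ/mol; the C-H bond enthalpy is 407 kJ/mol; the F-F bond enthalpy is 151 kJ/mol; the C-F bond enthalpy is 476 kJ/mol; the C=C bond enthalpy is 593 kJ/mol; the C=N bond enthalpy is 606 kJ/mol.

ΔH ≈ −544 kJ

Bonds broken (reactants):
  C-H: 4 × 407 = 1628
  C=C: 1 × 593 = 593
  F-F: 1 × 151 = 151
  Σ(broken) = 2372 kJ
Bonds formed (products):
  C-C: 1 × 336 = 336
  C-F: 2 × 476 = 952
  C-H: 4 × 407 = 1628
  Σ(formed) = 2916 kJ
ΔH = Σ(broken) − Σ(formed) = 2372 − 2916 = −544 kJ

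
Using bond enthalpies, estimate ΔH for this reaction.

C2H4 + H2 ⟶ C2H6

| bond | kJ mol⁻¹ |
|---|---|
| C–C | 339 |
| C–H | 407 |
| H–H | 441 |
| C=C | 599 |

ΔH ≈ −113 kJ

Bonds broken (reactants):
  C–H: 4 × 407 = 1628
  C=C: 1 × 599 = 599
  H–H: 1 × 441 = 441
  Σ(broken) = 2668 kJ
Bonds formed (products):
  C–C: 1 × 339 = 339
  C–H: 6 × 407 = 2442
  Σ(formed) = 2781 kJ
ΔH = Σ(broken) − Σ(formed) = 2668 − 2781 = −113 kJ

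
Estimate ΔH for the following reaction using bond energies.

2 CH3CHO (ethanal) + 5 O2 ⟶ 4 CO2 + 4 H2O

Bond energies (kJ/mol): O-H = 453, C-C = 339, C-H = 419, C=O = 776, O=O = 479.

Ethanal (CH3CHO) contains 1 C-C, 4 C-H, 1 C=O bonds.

ΔH ≈ −1855 kJ

Bonds broken (reactants):
  C-C: 2 × 339 = 678
  C-H: 8 × 419 = 3352
  C=O: 2 × 776 = 1552
  O=O: 5 × 479 = 2395
  Σ(broken) = 7977 kJ
Bonds formed (products):
  C=O: 8 × 776 = 6208
  O-H: 8 × 453 = 3624
  Σ(formed) = 9832 kJ
ΔH = Σ(broken) − Σ(formed) = 7977 − 9832 = −1855 kJ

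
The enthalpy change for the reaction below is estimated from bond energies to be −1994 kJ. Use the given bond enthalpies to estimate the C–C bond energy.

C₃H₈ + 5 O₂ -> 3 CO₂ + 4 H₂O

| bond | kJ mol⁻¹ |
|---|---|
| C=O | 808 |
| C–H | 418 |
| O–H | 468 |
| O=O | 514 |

D(C–C) ≈ 342 kJ/mol

Let D be the C–C bond energy.
Σ(broken) = 2×D + 8×418 + 5×514 = 5914 + 2D
Σ(formed) = 6×808 + 8×468 = 8592
ΔH = Σ(broken) − Σ(formed) = (5914 + 2D) − (8592) = −2678 + 2D
Setting this equal to −1994 kJ gives 2D = 684, so D = 342 kJ/mol.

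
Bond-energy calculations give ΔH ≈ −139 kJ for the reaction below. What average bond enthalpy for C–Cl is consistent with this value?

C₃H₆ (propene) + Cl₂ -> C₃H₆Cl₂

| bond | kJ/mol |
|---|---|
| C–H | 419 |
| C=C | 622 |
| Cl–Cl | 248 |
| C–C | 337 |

D(C–Cl) ≈ 336 kJ/mol

Let D be the C–Cl bond energy.
Σ(broken) = 1×337 + 6×419 + 1×622 + 1×248 = 3721
Σ(formed) = 2×337 + 2×D + 6×419 = 3188 + 2D
ΔH = Σ(broken) − Σ(formed) = (3721) − (3188 + 2D) = +533 − 2D
Setting this equal to −139 kJ gives 2D = 672, so D = 336 kJ/mol.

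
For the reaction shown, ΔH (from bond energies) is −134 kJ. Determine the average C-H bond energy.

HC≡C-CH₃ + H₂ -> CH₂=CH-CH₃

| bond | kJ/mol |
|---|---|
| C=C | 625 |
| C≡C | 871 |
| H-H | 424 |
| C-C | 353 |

D(C-H) ≈ 402 kJ/mol

Let D be the C-H bond energy.
Σ(broken) = 1×871 + 1×353 + 4×D + 1×424 = 1648 + 4D
Σ(formed) = 1×353 + 6×D + 1×625 = 978 + 6D
ΔH = Σ(broken) − Σ(formed) = (1648 + 4D) − (978 + 6D) = +670 − 2D
Setting this equal to −134 kJ gives 2D = 804, so D = 402 kJ/mol.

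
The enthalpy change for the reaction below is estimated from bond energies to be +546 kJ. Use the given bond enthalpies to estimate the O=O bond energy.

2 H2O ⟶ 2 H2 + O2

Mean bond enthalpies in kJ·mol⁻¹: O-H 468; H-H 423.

D(O=O) ≈ 480 kJ/mol

Let D be the O=O bond energy.
Σ(broken) = 4×468 = 1872
Σ(formed) = 2×423 + 1×D = 846 + D
ΔH = Σ(broken) − Σ(formed) = (1872) − (846 + D) = +1026 − D
Setting this equal to +546 kJ gives D = 480 kJ/mol.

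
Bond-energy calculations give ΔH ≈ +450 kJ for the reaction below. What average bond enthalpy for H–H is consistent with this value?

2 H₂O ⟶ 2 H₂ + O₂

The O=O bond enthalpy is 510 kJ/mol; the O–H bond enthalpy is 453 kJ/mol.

Let D be the H–H bond energy.
Σ(broken) = 4×453 = 1812
Σ(formed) = 2×D + 1×510 = 510 + 2D
ΔH = Σ(broken) − Σ(formed) = (1812) − (510 + 2D) = +1302 − 2D
Setting this equal to +450 kJ gives 2D = 852, so D = 426 kJ/mol.

D(H–H) ≈ 426 kJ/mol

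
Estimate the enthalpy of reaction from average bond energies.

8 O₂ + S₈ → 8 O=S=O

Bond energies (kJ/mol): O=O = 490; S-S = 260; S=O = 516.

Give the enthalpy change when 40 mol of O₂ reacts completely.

ΔH = −11280 kJ

Bonds broken (reactants):
  O=O: 8 × 490 = 3920
  S-S: 8 × 260 = 2080
  Σ(broken) = 6000 kJ
Bonds formed (products):
  S=O: 16 × 516 = 8256
  Σ(formed) = 8256 kJ
ΔH = Σ(broken) − Σ(formed) = 6000 − 8256 = −2256 kJ
For 5× the reaction as written: 5 × (−2256) = −11280 kJ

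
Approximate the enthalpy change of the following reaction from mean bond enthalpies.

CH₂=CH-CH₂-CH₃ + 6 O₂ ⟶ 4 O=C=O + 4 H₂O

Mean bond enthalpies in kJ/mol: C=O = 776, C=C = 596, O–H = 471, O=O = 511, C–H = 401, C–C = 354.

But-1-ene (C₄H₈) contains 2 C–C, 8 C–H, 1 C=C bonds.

ΔH ≈ −2398 kJ

Bonds broken (reactants):
  C–C: 2 × 354 = 708
  C–H: 8 × 401 = 3208
  C=C: 1 × 596 = 596
  O=O: 6 × 511 = 3066
  Σ(broken) = 7578 kJ
Bonds formed (products):
  C=O: 8 × 776 = 6208
  O–H: 8 × 471 = 3768
  Σ(formed) = 9976 kJ
ΔH = Σ(broken) − Σ(formed) = 7578 − 9976 = −2398 kJ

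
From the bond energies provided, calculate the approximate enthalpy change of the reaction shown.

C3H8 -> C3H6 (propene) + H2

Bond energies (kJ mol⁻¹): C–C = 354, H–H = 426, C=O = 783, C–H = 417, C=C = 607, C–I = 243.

ΔH ≈ +155 kJ

Bonds broken (reactants):
  C–C: 2 × 354 = 708
  C–H: 8 × 417 = 3336
  Σ(broken) = 4044 kJ
Bonds formed (products):
  C–C: 1 × 354 = 354
  C–H: 6 × 417 = 2502
  C=C: 1 × 607 = 607
  H–H: 1 × 426 = 426
  Σ(formed) = 3889 kJ
ΔH = Σ(broken) − Σ(formed) = 4044 − 3889 = +155 kJ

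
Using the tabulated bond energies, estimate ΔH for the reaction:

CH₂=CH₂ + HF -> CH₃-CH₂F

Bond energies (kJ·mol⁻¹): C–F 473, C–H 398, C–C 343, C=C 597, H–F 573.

Bonds broken (reactants):
  C–H: 4 × 398 = 1592
  C=C: 1 × 597 = 597
  H–F: 1 × 573 = 573
  Σ(broken) = 2762 kJ
Bonds formed (products):
  C–C: 1 × 343 = 343
  C–F: 1 × 473 = 473
  C–H: 5 × 398 = 1990
  Σ(formed) = 2806 kJ
ΔH = Σ(broken) − Σ(formed) = 2762 − 2806 = −44 kJ

ΔH ≈ −44 kJ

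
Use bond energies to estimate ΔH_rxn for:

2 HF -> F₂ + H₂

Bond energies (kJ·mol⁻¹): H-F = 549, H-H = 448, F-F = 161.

ΔH ≈ +489 kJ

Bonds broken (reactants):
  H-F: 2 × 549 = 1098
  Σ(broken) = 1098 kJ
Bonds formed (products):
  F-F: 1 × 161 = 161
  H-H: 1 × 448 = 448
  Σ(formed) = 609 kJ
ΔH = Σ(broken) − Σ(formed) = 1098 − 609 = +489 kJ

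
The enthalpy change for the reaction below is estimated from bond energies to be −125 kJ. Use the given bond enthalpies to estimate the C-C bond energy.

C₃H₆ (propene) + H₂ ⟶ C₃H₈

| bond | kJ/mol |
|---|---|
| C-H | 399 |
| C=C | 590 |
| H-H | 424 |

D(C-C) ≈ 341 kJ/mol

Let D be the C-C bond energy.
Σ(broken) = 1×D + 6×399 + 1×590 + 1×424 = 3408 + D
Σ(formed) = 2×D + 8×399 = 3192 + 2D
ΔH = Σ(broken) − Σ(formed) = (3408 + D) − (3192 + 2D) = +216 − D
Setting this equal to −125 kJ gives D = 341 kJ/mol.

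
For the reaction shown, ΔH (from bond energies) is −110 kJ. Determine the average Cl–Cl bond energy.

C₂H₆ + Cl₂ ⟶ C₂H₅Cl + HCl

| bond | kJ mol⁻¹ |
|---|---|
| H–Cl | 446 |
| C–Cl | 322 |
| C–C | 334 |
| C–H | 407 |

Let D be the Cl–Cl bond energy.
Σ(broken) = 1×334 + 6×407 + 1×D = 2776 + D
Σ(formed) = 1×334 + 1×322 + 5×407 + 1×446 = 3137
ΔH = Σ(broken) − Σ(formed) = (2776 + D) − (3137) = −361 + D
Setting this equal to −110 kJ gives D = 251 kJ/mol.

D(Cl–Cl) ≈ 251 kJ/mol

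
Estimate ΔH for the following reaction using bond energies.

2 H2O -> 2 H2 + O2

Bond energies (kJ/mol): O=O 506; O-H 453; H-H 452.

Bonds broken (reactants):
  O-H: 4 × 453 = 1812
  Σ(broken) = 1812 kJ
Bonds formed (products):
  H-H: 2 × 452 = 904
  O=O: 1 × 506 = 506
  Σ(formed) = 1410 kJ
ΔH = Σ(broken) − Σ(formed) = 1812 − 1410 = +402 kJ

ΔH ≈ +402 kJ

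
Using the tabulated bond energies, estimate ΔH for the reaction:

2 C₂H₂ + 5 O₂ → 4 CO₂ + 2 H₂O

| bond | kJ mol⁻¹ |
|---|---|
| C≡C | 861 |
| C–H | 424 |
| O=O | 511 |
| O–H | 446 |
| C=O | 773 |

ΔH ≈ −1995 kJ

Bonds broken (reactants):
  C≡C: 2 × 861 = 1722
  C–H: 4 × 424 = 1696
  O=O: 5 × 511 = 2555
  Σ(broken) = 5973 kJ
Bonds formed (products):
  C=O: 8 × 773 = 6184
  O–H: 4 × 446 = 1784
  Σ(formed) = 7968 kJ
ΔH = Σ(broken) − Σ(formed) = 5973 − 7968 = −1995 kJ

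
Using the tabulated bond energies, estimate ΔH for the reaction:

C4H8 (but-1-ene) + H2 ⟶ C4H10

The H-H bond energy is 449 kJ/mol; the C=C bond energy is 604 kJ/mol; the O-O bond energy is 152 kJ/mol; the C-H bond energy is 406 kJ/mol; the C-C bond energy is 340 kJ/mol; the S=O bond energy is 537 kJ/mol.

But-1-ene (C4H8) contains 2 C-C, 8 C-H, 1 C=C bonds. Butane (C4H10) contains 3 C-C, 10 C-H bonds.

ΔH ≈ −99 kJ

Bonds broken (reactants):
  C-C: 2 × 340 = 680
  C-H: 8 × 406 = 3248
  C=C: 1 × 604 = 604
  H-H: 1 × 449 = 449
  Σ(broken) = 4981 kJ
Bonds formed (products):
  C-C: 3 × 340 = 1020
  C-H: 10 × 406 = 4060
  Σ(formed) = 5080 kJ
ΔH = Σ(broken) − Σ(formed) = 4981 − 5080 = −99 kJ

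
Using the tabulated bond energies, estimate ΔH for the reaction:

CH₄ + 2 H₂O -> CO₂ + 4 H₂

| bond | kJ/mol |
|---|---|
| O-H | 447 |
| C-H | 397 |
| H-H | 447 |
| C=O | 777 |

ΔH ≈ +34 kJ

Bonds broken (reactants):
  C-H: 4 × 397 = 1588
  O-H: 4 × 447 = 1788
  Σ(broken) = 3376 kJ
Bonds formed (products):
  C=O: 2 × 777 = 1554
  H-H: 4 × 447 = 1788
  Σ(formed) = 3342 kJ
ΔH = Σ(broken) − Σ(formed) = 3376 − 3342 = +34 kJ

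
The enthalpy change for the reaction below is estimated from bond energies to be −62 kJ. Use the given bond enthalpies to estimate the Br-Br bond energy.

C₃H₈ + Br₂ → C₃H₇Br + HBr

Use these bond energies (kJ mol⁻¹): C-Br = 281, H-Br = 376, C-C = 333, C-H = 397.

Let D be the Br-Br bond energy.
Σ(broken) = 1×D + 2×333 + 8×397 = 3842 + D
Σ(formed) = 1×281 + 2×333 + 7×397 + 1×376 = 4102
ΔH = Σ(broken) − Σ(formed) = (3842 + D) − (4102) = −260 + D
Setting this equal to −62 kJ gives D = 198 kJ/mol.

D(Br-Br) ≈ 198 kJ/mol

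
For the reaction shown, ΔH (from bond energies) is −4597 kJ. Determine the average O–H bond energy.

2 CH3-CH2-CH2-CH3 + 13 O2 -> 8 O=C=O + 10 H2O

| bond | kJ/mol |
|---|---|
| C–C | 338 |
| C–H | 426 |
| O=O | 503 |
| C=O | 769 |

Let D be the O–H bond energy.
Σ(broken) = 6×338 + 20×426 + 13×503 = 17087
Σ(formed) = 16×769 + 20×D = 12304 + 20D
ΔH = Σ(broken) − Σ(formed) = (17087) − (12304 + 20D) = +4783 − 20D
Setting this equal to −4597 kJ gives 20D = 9380, so D = 469 kJ/mol.

D(O–H) ≈ 469 kJ/mol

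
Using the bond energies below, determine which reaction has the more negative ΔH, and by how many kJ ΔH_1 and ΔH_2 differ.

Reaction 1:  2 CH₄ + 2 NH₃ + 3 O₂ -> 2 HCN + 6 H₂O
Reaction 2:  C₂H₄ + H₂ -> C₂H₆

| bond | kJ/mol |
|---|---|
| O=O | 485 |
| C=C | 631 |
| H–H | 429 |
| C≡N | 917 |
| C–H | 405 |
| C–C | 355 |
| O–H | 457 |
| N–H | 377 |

Reaction 1:
  Bonds broken (reactants):
    C–H: 8 × 405 = 3240
    N–H: 6 × 377 = 2262
    O=O: 3 × 485 = 1455
    Σ(broken) = 6957 kJ
  Bonds formed (products):
    C≡N: 2 × 917 = 1834
    C–H: 2 × 405 = 810
    O–H: 12 × 457 = 5484
    Σ(formed) = 8128 kJ
  ΔH_1 = 6957 − 8128 = −1171 kJ
Reaction 2:
  Bonds broken (reactants):
    C–H: 4 × 405 = 1620
    C=C: 1 × 631 = 631
    H–H: 1 × 429 = 429
    Σ(broken) = 2680 kJ
  Bonds formed (products):
    C–C: 1 × 355 = 355
    C–H: 6 × 405 = 2430
    Σ(formed) = 2785 kJ
  ΔH_2 = 2680 − 2785 = −105 kJ
ΔH_1 − ΔH_2 = −1066 kJ, so reaction 1 has the more negative ΔH; |ΔH_1 − ΔH_2| = 1066 kJ.

Reaction 1, by 1066 kJ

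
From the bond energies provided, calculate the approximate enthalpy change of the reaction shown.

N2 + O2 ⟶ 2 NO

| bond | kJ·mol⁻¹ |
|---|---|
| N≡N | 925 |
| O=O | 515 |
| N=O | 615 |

Bonds broken (reactants):
  N≡N: 1 × 925 = 925
  O=O: 1 × 515 = 515
  Σ(broken) = 1440 kJ
Bonds formed (products):
  N=O: 2 × 615 = 1230
  Σ(formed) = 1230 kJ
ΔH = Σ(broken) − Σ(formed) = 1440 − 1230 = +210 kJ

ΔH ≈ +210 kJ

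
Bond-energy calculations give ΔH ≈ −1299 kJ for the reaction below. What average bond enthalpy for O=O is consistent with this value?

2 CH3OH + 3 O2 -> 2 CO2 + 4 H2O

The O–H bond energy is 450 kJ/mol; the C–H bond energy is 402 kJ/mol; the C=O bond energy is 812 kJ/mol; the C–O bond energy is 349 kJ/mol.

Let D be the O=O bond energy.
Σ(broken) = 6×402 + 2×349 + 2×450 + 3×D = 4010 + 3D
Σ(formed) = 4×812 + 8×450 = 6848
ΔH = Σ(broken) − Σ(formed) = (4010 + 3D) − (6848) = −2838 + 3D
Setting this equal to −1299 kJ gives 3D = 1539, so D = 513 kJ/mol.

D(O=O) ≈ 513 kJ/mol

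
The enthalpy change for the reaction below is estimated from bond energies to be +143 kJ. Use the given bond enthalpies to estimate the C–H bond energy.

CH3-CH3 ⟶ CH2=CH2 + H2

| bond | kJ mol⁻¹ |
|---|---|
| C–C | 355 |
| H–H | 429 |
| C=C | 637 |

D(C–H) ≈ 427 kJ/mol

Let D be the C–H bond energy.
Σ(broken) = 1×355 + 6×D = 355 + 6D
Σ(formed) = 4×D + 1×637 + 1×429 = 1066 + 4D
ΔH = Σ(broken) − Σ(formed) = (355 + 6D) − (1066 + 4D) = −711 + 2D
Setting this equal to +143 kJ gives 2D = 854, so D = 427 kJ/mol.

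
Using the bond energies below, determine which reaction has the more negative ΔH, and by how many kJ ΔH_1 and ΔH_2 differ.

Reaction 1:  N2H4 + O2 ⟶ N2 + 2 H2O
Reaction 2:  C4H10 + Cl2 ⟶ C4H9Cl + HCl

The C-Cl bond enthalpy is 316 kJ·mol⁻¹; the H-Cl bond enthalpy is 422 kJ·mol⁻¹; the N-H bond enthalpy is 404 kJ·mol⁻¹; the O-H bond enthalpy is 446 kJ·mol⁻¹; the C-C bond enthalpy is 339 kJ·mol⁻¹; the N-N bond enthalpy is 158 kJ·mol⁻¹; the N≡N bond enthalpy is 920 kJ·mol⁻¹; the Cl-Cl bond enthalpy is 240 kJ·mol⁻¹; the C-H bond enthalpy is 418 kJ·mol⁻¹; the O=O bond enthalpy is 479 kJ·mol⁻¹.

Reaction 1, by 371 kJ

Reaction 1:
  Bonds broken (reactants):
    N-H: 4 × 404 = 1616
    N-N: 1 × 158 = 158
    O=O: 1 × 479 = 479
    Σ(broken) = 2253 kJ
  Bonds formed (products):
    N≡N: 1 × 920 = 920
    O-H: 4 × 446 = 1784
    Σ(formed) = 2704 kJ
  ΔH_1 = 2253 − 2704 = −451 kJ
Reaction 2:
  Bonds broken (reactants):
    C-C: 3 × 339 = 1017
    C-H: 10 × 418 = 4180
    Cl-Cl: 1 × 240 = 240
    Σ(broken) = 5437 kJ
  Bonds formed (products):
    C-C: 3 × 339 = 1017
    C-Cl: 1 × 316 = 316
    C-H: 9 × 418 = 3762
    H-Cl: 1 × 422 = 422
    Σ(formed) = 5517 kJ
  ΔH_2 = 5437 − 5517 = −80 kJ
ΔH_1 − ΔH_2 = −371 kJ, so reaction 1 has the more negative ΔH; |ΔH_1 − ΔH_2| = 371 kJ.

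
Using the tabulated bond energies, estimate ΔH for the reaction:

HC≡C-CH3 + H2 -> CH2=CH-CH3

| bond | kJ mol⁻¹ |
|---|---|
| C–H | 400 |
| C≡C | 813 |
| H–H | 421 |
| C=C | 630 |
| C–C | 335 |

ΔH ≈ −196 kJ

Bonds broken (reactants):
  C≡C: 1 × 813 = 813
  C–C: 1 × 335 = 335
  C–H: 4 × 400 = 1600
  H–H: 1 × 421 = 421
  Σ(broken) = 3169 kJ
Bonds formed (products):
  C–C: 1 × 335 = 335
  C–H: 6 × 400 = 2400
  C=C: 1 × 630 = 630
  Σ(formed) = 3365 kJ
ΔH = Σ(broken) − Σ(formed) = 3169 − 3365 = −196 kJ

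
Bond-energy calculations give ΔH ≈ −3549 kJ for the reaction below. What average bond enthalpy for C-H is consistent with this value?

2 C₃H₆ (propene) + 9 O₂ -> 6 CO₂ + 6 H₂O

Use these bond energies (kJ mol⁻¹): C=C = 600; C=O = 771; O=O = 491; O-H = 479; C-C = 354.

D(C-H) ≈ 427 kJ/mol

Let D be the C-H bond energy.
Σ(broken) = 2×354 + 12×D + 2×600 + 9×491 = 6327 + 12D
Σ(formed) = 12×771 + 12×479 = 15000
ΔH = Σ(broken) − Σ(formed) = (6327 + 12D) − (15000) = −8673 + 12D
Setting this equal to −3549 kJ gives 12D = 5124, so D = 427 kJ/mol.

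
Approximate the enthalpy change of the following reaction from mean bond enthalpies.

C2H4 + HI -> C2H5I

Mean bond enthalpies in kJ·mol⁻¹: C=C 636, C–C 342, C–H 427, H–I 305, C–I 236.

Bonds broken (reactants):
  C–H: 4 × 427 = 1708
  C=C: 1 × 636 = 636
  H–I: 1 × 305 = 305
  Σ(broken) = 2649 kJ
Bonds formed (products):
  C–C: 1 × 342 = 342
  C–H: 5 × 427 = 2135
  C–I: 1 × 236 = 236
  Σ(formed) = 2713 kJ
ΔH = Σ(broken) − Σ(formed) = 2649 − 2713 = −64 kJ

ΔH ≈ −64 kJ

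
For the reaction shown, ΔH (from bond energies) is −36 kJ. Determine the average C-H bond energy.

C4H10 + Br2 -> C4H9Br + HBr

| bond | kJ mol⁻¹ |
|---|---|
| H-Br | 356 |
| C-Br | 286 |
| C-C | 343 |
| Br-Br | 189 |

Let D be the C-H bond energy.
Σ(broken) = 1×189 + 3×343 + 10×D = 1218 + 10D
Σ(formed) = 1×286 + 3×343 + 9×D + 1×356 = 1671 + 9D
ΔH = Σ(broken) − Σ(formed) = (1218 + 10D) − (1671 + 9D) = −453 + D
Setting this equal to −36 kJ gives D = 417 kJ/mol.

D(C-H) ≈ 417 kJ/mol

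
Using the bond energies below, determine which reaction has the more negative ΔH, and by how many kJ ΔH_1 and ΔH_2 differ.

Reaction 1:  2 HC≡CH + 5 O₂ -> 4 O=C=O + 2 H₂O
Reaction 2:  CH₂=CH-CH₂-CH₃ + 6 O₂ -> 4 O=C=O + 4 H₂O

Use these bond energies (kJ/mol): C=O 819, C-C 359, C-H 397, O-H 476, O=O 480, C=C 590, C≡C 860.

Reaction 2, by 248 kJ

Reaction 1:
  Bonds broken (reactants):
    C≡C: 2 × 860 = 1720
    C-H: 4 × 397 = 1588
    O=O: 5 × 480 = 2400
    Σ(broken) = 5708 kJ
  Bonds formed (products):
    C=O: 8 × 819 = 6552
    O-H: 4 × 476 = 1904
    Σ(formed) = 8456 kJ
  ΔH_1 = 5708 − 8456 = −2748 kJ
Reaction 2:
  Bonds broken (reactants):
    C-C: 2 × 359 = 718
    C-H: 8 × 397 = 3176
    C=C: 1 × 590 = 590
    O=O: 6 × 480 = 2880
    Σ(broken) = 7364 kJ
  Bonds formed (products):
    C=O: 8 × 819 = 6552
    O-H: 8 × 476 = 3808
    Σ(formed) = 10360 kJ
  ΔH_2 = 7364 − 10360 = −2996 kJ
ΔH_1 − ΔH_2 = +248 kJ, so reaction 2 has the more negative ΔH; |ΔH_1 − ΔH_2| = 248 kJ.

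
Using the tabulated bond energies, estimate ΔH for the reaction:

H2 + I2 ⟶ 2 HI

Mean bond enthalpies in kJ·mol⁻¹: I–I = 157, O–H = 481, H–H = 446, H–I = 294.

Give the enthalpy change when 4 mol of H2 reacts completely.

ΔH = +60 kJ

Bonds broken (reactants):
  H–H: 1 × 446 = 446
  I–I: 1 × 157 = 157
  Σ(broken) = 603 kJ
Bonds formed (products):
  H–I: 2 × 294 = 588
  Σ(formed) = 588 kJ
ΔH = Σ(broken) − Σ(formed) = 603 − 588 = +15 kJ
For 4× the reaction as written: 4 × (+15) = +60 kJ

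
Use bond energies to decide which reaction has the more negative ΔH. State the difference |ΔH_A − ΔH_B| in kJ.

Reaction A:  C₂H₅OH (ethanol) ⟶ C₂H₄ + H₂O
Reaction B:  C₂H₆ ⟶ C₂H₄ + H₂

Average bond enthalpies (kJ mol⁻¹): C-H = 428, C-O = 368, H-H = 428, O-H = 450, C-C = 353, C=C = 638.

Reaction A, by 82 kJ

Reaction A:
  Bonds broken (reactants):
    C-C: 1 × 353 = 353
    C-H: 5 × 428 = 2140
    C-O: 1 × 368 = 368
    O-H: 1 × 450 = 450
    Σ(broken) = 3311 kJ
  Bonds formed (products):
    C-H: 4 × 428 = 1712
    C=C: 1 × 638 = 638
    O-H: 2 × 450 = 900
    Σ(formed) = 3250 kJ
  ΔH_A = 3311 − 3250 = +61 kJ
Reaction B:
  Bonds broken (reactants):
    C-C: 1 × 353 = 353
    C-H: 6 × 428 = 2568
    Σ(broken) = 2921 kJ
  Bonds formed (products):
    C-H: 4 × 428 = 1712
    C=C: 1 × 638 = 638
    H-H: 1 × 428 = 428
    Σ(formed) = 2778 kJ
  ΔH_B = 2921 − 2778 = +143 kJ
ΔH_A − ΔH_B = −82 kJ, so reaction A has the more negative ΔH; |ΔH_A − ΔH_B| = 82 kJ.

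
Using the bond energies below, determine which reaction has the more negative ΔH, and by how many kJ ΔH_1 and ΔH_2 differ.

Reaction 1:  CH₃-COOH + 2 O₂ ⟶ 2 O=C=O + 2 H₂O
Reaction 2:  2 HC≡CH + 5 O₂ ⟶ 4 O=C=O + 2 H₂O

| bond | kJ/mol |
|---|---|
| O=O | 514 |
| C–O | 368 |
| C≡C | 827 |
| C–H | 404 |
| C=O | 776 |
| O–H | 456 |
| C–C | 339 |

Reaction 2, by 1443 kJ

Reaction 1:
  Bonds broken (reactants):
    C–C: 1 × 339 = 339
    C–H: 3 × 404 = 1212
    C–O: 1 × 368 = 368
    C=O: 1 × 776 = 776
    O–H: 1 × 456 = 456
    O=O: 2 × 514 = 1028
    Σ(broken) = 4179 kJ
  Bonds formed (products):
    C=O: 4 × 776 = 3104
    O–H: 4 × 456 = 1824
    Σ(formed) = 4928 kJ
  ΔH_1 = 4179 − 4928 = −749 kJ
Reaction 2:
  Bonds broken (reactants):
    C≡C: 2 × 827 = 1654
    C–H: 4 × 404 = 1616
    O=O: 5 × 514 = 2570
    Σ(broken) = 5840 kJ
  Bonds formed (products):
    C=O: 8 × 776 = 6208
    O–H: 4 × 456 = 1824
    Σ(formed) = 8032 kJ
  ΔH_2 = 5840 − 8032 = −2192 kJ
ΔH_1 − ΔH_2 = +1443 kJ, so reaction 2 has the more negative ΔH; |ΔH_1 − ΔH_2| = 1443 kJ.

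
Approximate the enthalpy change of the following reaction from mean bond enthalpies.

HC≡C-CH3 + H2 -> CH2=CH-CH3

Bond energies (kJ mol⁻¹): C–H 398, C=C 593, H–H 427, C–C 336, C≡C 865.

Bonds broken (reactants):
  C≡C: 1 × 865 = 865
  C–C: 1 × 336 = 336
  C–H: 4 × 398 = 1592
  H–H: 1 × 427 = 427
  Σ(broken) = 3220 kJ
Bonds formed (products):
  C–C: 1 × 336 = 336
  C–H: 6 × 398 = 2388
  C=C: 1 × 593 = 593
  Σ(formed) = 3317 kJ
ΔH = Σ(broken) − Σ(formed) = 3220 − 3317 = −97 kJ

ΔH ≈ −97 kJ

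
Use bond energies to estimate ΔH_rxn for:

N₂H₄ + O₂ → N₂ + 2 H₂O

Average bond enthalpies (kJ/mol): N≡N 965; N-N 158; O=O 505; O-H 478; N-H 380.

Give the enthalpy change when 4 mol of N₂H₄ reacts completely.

ΔH = −2776 kJ

Bonds broken (reactants):
  N-H: 4 × 380 = 1520
  N-N: 1 × 158 = 158
  O=O: 1 × 505 = 505
  Σ(broken) = 2183 kJ
Bonds formed (products):
  N≡N: 1 × 965 = 965
  O-H: 4 × 478 = 1912
  Σ(formed) = 2877 kJ
ΔH = Σ(broken) − Σ(formed) = 2183 − 2877 = −694 kJ
For 4× the reaction as written: 4 × (−694) = −2776 kJ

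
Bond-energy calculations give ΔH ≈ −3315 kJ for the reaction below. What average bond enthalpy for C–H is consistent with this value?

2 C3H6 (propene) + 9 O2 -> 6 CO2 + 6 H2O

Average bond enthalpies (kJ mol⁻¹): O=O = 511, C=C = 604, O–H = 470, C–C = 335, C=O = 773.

Let D be the C–H bond energy.
Σ(broken) = 2×335 + 12×D + 2×604 + 9×511 = 6477 + 12D
Σ(formed) = 12×773 + 12×470 = 14916
ΔH = Σ(broken) − Σ(formed) = (6477 + 12D) − (14916) = −8439 + 12D
Setting this equal to −3315 kJ gives 12D = 5124, so D = 427 kJ/mol.

D(C–H) ≈ 427 kJ/mol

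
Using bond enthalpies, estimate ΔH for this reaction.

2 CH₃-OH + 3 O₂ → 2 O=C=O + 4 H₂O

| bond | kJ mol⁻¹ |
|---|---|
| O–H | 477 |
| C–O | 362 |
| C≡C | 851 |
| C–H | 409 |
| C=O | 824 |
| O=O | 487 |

ΔH ≈ −1519 kJ

Bonds broken (reactants):
  C–H: 6 × 409 = 2454
  C–O: 2 × 362 = 724
  O–H: 2 × 477 = 954
  O=O: 3 × 487 = 1461
  Σ(broken) = 5593 kJ
Bonds formed (products):
  C=O: 4 × 824 = 3296
  O–H: 8 × 477 = 3816
  Σ(formed) = 7112 kJ
ΔH = Σ(broken) − Σ(formed) = 5593 − 7112 = −1519 kJ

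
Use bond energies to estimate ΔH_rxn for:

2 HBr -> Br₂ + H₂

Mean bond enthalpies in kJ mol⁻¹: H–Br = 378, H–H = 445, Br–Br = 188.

ΔH ≈ +123 kJ

Bonds broken (reactants):
  H–Br: 2 × 378 = 756
  Σ(broken) = 756 kJ
Bonds formed (products):
  Br–Br: 1 × 188 = 188
  H–H: 1 × 445 = 445
  Σ(formed) = 633 kJ
ΔH = Σ(broken) − Σ(formed) = 756 − 633 = +123 kJ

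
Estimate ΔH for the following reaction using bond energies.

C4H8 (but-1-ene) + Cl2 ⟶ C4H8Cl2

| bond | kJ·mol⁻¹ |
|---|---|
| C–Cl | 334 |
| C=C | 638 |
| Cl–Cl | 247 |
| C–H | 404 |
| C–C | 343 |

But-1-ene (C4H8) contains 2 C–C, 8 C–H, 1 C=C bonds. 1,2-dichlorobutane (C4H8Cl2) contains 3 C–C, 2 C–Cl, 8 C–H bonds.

Bonds broken (reactants):
  C–C: 2 × 343 = 686
  C–H: 8 × 404 = 3232
  C=C: 1 × 638 = 638
  Cl–Cl: 1 × 247 = 247
  Σ(broken) = 4803 kJ
Bonds formed (products):
  C–C: 3 × 343 = 1029
  C–Cl: 2 × 334 = 668
  C–H: 8 × 404 = 3232
  Σ(formed) = 4929 kJ
ΔH = Σ(broken) − Σ(formed) = 4803 − 4929 = −126 kJ

ΔH ≈ −126 kJ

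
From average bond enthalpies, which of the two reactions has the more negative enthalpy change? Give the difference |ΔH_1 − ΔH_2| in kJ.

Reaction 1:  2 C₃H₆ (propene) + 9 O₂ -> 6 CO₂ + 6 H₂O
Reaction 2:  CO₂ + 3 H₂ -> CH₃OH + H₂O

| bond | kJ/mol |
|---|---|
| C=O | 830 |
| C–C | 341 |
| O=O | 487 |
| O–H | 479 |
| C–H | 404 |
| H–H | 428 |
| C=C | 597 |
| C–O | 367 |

Reaction 1:
  Bonds broken (reactants):
    C–C: 2 × 341 = 682
    C–H: 12 × 404 = 4848
    C=C: 2 × 597 = 1194
    O=O: 9 × 487 = 4383
    Σ(broken) = 11107 kJ
  Bonds formed (products):
    C=O: 12 × 830 = 9960
    O–H: 12 × 479 = 5748
    Σ(formed) = 15708 kJ
  ΔH_1 = 11107 − 15708 = −4601 kJ
Reaction 2:
  Bonds broken (reactants):
    C=O: 2 × 830 = 1660
    H–H: 3 × 428 = 1284
    Σ(broken) = 2944 kJ
  Bonds formed (products):
    C–H: 3 × 404 = 1212
    C–O: 1 × 367 = 367
    O–H: 3 × 479 = 1437
    Σ(formed) = 3016 kJ
  ΔH_2 = 2944 − 3016 = −72 kJ
ΔH_1 − ΔH_2 = −4529 kJ, so reaction 1 has the more negative ΔH; |ΔH_1 − ΔH_2| = 4529 kJ.

Reaction 1, by 4529 kJ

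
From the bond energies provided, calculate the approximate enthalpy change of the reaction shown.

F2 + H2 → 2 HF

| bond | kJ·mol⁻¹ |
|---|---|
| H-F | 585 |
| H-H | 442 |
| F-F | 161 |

Bonds broken (reactants):
  F-F: 1 × 161 = 161
  H-H: 1 × 442 = 442
  Σ(broken) = 603 kJ
Bonds formed (products):
  H-F: 2 × 585 = 1170
  Σ(formed) = 1170 kJ
ΔH = Σ(broken) − Σ(formed) = 603 − 1170 = −567 kJ

ΔH ≈ −567 kJ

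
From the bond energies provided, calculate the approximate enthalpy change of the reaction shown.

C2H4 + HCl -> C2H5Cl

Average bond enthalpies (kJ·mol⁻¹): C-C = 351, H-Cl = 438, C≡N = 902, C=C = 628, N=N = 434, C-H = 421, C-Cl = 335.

ΔH ≈ −41 kJ

Bonds broken (reactants):
  C-H: 4 × 421 = 1684
  C=C: 1 × 628 = 628
  H-Cl: 1 × 438 = 438
  Σ(broken) = 2750 kJ
Bonds formed (products):
  C-C: 1 × 351 = 351
  C-Cl: 1 × 335 = 335
  C-H: 5 × 421 = 2105
  Σ(formed) = 2791 kJ
ΔH = Σ(broken) − Σ(formed) = 2750 − 2791 = −41 kJ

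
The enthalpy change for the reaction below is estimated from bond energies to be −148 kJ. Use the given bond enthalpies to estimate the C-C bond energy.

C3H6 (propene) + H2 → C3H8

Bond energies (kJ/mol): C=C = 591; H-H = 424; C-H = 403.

Let D be the C-C bond energy.
Σ(broken) = 1×D + 6×403 + 1×591 + 1×424 = 3433 + D
Σ(formed) = 2×D + 8×403 = 3224 + 2D
ΔH = Σ(broken) − Σ(formed) = (3433 + D) − (3224 + 2D) = +209 − D
Setting this equal to −148 kJ gives D = 357 kJ/mol.

D(C-C) ≈ 357 kJ/mol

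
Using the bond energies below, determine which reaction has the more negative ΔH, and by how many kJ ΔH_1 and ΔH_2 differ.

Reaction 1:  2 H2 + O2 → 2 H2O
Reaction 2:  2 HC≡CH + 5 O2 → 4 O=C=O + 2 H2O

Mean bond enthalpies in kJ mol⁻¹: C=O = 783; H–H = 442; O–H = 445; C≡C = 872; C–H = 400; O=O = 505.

Reaction 2, by 1784 kJ

Reaction 1:
  Bonds broken (reactants):
    H–H: 2 × 442 = 884
    O=O: 1 × 505 = 505
    Σ(broken) = 1389 kJ
  Bonds formed (products):
    O–H: 4 × 445 = 1780
    Σ(formed) = 1780 kJ
  ΔH_1 = 1389 − 1780 = −391 kJ
Reaction 2:
  Bonds broken (reactants):
    C≡C: 2 × 872 = 1744
    C–H: 4 × 400 = 1600
    O=O: 5 × 505 = 2525
    Σ(broken) = 5869 kJ
  Bonds formed (products):
    C=O: 8 × 783 = 6264
    O–H: 4 × 445 = 1780
    Σ(formed) = 8044 kJ
  ΔH_2 = 5869 − 8044 = −2175 kJ
ΔH_1 − ΔH_2 = +1784 kJ, so reaction 2 has the more negative ΔH; |ΔH_1 − ΔH_2| = 1784 kJ.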